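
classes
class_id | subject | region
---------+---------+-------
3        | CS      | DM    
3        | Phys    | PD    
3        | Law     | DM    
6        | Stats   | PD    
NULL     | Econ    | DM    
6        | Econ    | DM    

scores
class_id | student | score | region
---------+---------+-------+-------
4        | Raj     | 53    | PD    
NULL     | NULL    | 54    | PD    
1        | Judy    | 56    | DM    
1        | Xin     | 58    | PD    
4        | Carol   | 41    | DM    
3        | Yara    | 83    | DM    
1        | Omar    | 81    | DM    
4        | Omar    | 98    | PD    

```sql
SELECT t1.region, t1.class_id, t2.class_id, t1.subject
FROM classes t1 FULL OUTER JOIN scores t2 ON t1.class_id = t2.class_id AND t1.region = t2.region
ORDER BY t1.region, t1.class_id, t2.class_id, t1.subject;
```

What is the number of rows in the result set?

FULL OUTER JOIN keeps every row from both sides; unmatched rows get NULL for the other side's columns.
Matching on t1.class_id = t2.class_id AND t1.region = t2.region. A NULL in a compared column never satisfies the condition.
Matched pairs: 2; unmatched t1 rows kept: 4; unmatched t2 rows kept: 7.
Total: 2 matched + 11 padded = 13 rows.

13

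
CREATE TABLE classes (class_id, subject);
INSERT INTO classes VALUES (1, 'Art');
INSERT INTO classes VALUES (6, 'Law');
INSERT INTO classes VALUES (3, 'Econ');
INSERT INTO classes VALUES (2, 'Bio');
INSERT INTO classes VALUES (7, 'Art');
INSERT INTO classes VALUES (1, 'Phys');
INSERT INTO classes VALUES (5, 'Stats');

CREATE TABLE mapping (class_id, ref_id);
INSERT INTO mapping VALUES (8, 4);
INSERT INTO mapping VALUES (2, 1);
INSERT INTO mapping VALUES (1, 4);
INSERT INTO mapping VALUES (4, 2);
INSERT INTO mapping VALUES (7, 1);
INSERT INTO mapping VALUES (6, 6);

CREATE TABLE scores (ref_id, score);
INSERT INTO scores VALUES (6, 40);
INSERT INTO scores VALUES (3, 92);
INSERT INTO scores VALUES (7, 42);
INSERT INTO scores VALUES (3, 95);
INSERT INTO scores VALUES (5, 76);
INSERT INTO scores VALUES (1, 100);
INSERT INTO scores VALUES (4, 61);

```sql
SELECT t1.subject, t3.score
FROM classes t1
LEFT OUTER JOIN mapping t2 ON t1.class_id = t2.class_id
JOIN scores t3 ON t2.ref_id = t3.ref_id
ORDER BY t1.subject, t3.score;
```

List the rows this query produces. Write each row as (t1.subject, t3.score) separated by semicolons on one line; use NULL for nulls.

(Art, 61); (Art, 100); (Bio, 100); (Law, 40); (Phys, 61)

Step 1 — t1 LEFT JOIN t2 on class_id → 7 row(s).
Then INNER JOIN `scores t3` on ref_id: keep only rows whose t2.ref_id appears in t3.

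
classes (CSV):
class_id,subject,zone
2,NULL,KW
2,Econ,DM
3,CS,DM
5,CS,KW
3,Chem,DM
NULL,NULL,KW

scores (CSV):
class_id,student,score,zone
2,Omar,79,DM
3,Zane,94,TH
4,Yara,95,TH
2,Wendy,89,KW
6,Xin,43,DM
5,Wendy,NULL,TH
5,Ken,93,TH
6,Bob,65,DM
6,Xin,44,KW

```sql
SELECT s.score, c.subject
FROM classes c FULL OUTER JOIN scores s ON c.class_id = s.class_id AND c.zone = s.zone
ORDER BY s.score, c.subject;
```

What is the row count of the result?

13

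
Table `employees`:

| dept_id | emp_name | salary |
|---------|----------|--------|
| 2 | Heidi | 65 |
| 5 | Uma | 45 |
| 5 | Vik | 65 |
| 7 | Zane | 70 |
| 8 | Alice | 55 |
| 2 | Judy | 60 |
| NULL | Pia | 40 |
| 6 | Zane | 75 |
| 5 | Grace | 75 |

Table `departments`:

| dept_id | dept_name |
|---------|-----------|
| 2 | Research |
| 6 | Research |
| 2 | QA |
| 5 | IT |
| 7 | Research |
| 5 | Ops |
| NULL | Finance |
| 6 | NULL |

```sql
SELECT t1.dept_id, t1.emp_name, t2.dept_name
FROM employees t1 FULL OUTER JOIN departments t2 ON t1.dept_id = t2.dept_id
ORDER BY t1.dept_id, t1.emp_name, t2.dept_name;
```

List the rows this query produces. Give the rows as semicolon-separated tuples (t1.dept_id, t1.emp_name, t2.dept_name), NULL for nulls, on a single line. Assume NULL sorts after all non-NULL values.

FULL OUTER JOIN keeps every row from both sides; unmatched rows get NULL for the other side's columns.
Matching on t1.dept_id = t2.dept_id. A NULL in a compared column never satisfies the condition.
- t1[0] dept_id=2 → 2 match(es) in t2 → 2 row(s).
- t1[1] dept_id=5 → 2 match(es) in t2 → 2 row(s).
- t1[2] dept_id=5 → 2 match(es) in t2 → 2 row(s).
- t1[3] dept_id=7 → 1 match(es) in t2 → 1 row(s).
- t1[4] dept_id=8 → no match; kept with NULLs on the t2 side.
- t1[5] dept_id=2 → 2 match(es) in t2 → 2 row(s).
- t1[6] dept_id=NULL → no match; kept with NULLs on the t2 side.
- t1[7] dept_id=6 → 2 match(es) in t2 → 2 row(s).
- t1[8] dept_id=5 → 2 match(es) in t2 → 2 row(s).
- 1 row(s) from t2 found no t1 partner → padded with NULL.

(2, Heidi, QA); (2, Heidi, Research); (2, Judy, QA); (2, Judy, Research); (5, Grace, IT); (5, Grace, Ops); (5, Uma, IT); (5, Uma, Ops); (5, Vik, IT); (5, Vik, Ops); (6, Zane, Research); (6, Zane, NULL); (7, Zane, Research); (8, Alice, NULL); (NULL, Pia, NULL); (NULL, NULL, Finance)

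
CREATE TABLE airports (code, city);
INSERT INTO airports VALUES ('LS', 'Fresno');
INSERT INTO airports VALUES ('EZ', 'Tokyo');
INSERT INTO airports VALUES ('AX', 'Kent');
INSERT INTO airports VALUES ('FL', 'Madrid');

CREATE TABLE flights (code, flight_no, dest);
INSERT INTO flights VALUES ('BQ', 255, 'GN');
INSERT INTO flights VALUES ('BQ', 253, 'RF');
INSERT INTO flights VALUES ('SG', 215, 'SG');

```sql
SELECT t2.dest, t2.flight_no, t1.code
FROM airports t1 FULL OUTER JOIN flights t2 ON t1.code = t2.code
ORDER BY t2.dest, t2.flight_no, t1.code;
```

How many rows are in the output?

FULL OUTER JOIN keeps every row from both sides; unmatched rows get NULL for the other side's columns.
Matching on t1.code = t2.code.
Matched pairs: 0; unmatched t1 rows kept: 4; unmatched t2 rows kept: 3.
Total: 0 matched + 7 padded = 7 rows.

7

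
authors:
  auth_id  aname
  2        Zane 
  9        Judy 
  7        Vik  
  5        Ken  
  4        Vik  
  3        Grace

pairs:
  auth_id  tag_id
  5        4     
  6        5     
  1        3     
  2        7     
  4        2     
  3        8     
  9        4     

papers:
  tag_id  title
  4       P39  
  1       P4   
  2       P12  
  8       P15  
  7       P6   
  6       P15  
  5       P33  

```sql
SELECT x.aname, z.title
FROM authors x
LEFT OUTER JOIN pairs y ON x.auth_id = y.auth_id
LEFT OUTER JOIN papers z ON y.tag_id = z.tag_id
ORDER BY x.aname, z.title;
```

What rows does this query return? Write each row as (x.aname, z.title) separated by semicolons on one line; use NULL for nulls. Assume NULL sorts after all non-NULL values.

Step 1 — x LEFT JOIN y on auth_id → 6 row(s).
Then LEFT JOIN `papers z` on tag_id: each of those 6 rows is kept; rows whose y.tag_id has no match in z get NULL for z's columns.

(Grace, P15); (Judy, P39); (Ken, P39); (Vik, P12); (Vik, NULL); (Zane, P6)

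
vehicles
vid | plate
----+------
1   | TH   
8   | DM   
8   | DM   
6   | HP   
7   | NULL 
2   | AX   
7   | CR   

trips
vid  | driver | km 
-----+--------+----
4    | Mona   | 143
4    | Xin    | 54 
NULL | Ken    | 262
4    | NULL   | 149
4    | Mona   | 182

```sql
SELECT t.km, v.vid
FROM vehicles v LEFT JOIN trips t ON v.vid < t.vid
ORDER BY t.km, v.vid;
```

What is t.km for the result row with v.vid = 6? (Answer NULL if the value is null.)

LEFT JOIN keeps every row from `vehicles`; unmatched rows get NULL for `trips`'s columns.
Matching on v.vid < t.vid. A NULL in a compared column never satisfies the condition.
Matched pairs: 8; unmatched v rows kept: 5.

NULL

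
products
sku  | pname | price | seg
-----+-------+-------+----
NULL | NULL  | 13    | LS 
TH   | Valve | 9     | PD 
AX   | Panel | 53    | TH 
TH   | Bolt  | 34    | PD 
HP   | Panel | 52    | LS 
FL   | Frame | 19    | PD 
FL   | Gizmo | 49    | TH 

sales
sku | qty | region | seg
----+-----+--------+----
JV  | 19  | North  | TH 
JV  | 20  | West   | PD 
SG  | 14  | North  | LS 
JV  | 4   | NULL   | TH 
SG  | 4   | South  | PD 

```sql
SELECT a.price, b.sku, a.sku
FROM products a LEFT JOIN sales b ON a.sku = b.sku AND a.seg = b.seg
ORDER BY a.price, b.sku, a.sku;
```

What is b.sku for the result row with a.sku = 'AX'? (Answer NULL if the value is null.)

NULL

LEFT JOIN keeps every row from `products`; unmatched rows get NULL for `sales`'s columns.
Matching on a.sku = b.sku AND a.seg = b.seg. A NULL in a compared column never satisfies the condition.
- a row (sku=NULL, seg=LS): no match → kept, b columns NULL.
- a row (sku=TH, seg=PD): no match → kept, b columns NULL.
- a row (sku=AX, seg=TH): no match → kept, b columns NULL.
- a row (sku=TH, seg=PD): no match → kept, b columns NULL.
- a row (sku=HP, seg=LS): no match → kept, b columns NULL.
- a row (sku=FL, seg=PD): no match → kept, b columns NULL.
- a row (sku=FL, seg=TH): no match → kept, b columns NULL.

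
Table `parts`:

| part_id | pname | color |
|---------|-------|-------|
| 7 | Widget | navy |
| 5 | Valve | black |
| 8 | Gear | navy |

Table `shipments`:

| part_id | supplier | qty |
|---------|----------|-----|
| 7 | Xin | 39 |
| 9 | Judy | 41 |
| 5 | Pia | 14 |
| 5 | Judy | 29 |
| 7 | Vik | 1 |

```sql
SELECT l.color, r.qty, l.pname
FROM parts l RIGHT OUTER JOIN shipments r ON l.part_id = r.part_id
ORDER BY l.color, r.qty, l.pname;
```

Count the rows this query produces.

5

RIGHT JOIN keeps every row from `shipments`; unmatched rows get NULL for `parts`'s columns.
Matching on l.part_id = r.part_id.
- l row (part_id=7): matches 2 r row(s) → 2 output row(s).
- l row (part_id=5): matches 2 r row(s) → 2 output row(s).
- l row (part_id=8): no match.
- 1 row(s) from r found no l partner → padded with NULL.
Total: 4 matched + 1 padded = 5 rows.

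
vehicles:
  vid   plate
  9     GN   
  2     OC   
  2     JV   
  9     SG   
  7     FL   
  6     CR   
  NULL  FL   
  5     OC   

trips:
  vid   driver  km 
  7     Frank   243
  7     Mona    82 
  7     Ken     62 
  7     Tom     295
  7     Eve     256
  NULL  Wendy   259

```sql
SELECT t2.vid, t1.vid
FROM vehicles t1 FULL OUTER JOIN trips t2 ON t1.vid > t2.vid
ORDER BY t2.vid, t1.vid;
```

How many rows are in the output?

17

FULL OUTER JOIN keeps every row from both sides; unmatched rows get NULL for the other side's columns.
Matching on t1.vid > t2.vid. A NULL in a compared column never satisfies the condition.
Matched pairs: 10; unmatched t1 rows kept: 6; unmatched t2 rows kept: 1.
Total: 10 matched + 7 padded = 17 rows.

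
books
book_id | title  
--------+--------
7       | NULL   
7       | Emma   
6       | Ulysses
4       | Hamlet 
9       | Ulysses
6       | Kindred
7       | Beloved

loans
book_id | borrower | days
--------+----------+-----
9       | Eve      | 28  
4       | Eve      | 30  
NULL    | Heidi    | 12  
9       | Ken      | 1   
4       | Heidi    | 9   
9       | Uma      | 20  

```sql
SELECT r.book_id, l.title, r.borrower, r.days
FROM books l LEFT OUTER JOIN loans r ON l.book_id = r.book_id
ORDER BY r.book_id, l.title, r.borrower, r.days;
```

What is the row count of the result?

10

LEFT JOIN keeps every row from `books`; unmatched rows get NULL for `loans`'s columns.
Matching on l.book_id = r.book_id. A NULL in a compared column never satisfies the condition.
Matched pairs: 5; unmatched l rows kept: 5.
Total: 5 matched + 5 padded = 10 rows.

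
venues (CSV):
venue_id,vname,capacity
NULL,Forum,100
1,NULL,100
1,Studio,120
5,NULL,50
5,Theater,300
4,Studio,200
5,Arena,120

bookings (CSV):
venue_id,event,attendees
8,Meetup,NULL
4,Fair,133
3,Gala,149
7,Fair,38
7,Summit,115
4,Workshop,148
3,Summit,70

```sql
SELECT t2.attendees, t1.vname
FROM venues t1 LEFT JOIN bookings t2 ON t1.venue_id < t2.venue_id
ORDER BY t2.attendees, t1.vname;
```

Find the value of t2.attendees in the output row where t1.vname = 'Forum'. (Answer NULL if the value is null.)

LEFT JOIN keeps every row from `venues`; unmatched rows get NULL for `bookings`'s columns.
Matching on t1.venue_id < t2.venue_id. A NULL in a compared column never satisfies the condition.
- t1 (venue_id=NULL) has no partner → padded with NULL.
- t1 (venue_id=1) pairs with 7 row(s) of t2.
- t1 (venue_id=1) pairs with 7 row(s) of t2.
- t1 (venue_id=5) pairs with 3 row(s) of t2.
- t1 (venue_id=5) pairs with 3 row(s) of t2.
- t1 (venue_id=4) pairs with 3 row(s) of t2.
- t1 (venue_id=5) pairs with 3 row(s) of t2.

NULL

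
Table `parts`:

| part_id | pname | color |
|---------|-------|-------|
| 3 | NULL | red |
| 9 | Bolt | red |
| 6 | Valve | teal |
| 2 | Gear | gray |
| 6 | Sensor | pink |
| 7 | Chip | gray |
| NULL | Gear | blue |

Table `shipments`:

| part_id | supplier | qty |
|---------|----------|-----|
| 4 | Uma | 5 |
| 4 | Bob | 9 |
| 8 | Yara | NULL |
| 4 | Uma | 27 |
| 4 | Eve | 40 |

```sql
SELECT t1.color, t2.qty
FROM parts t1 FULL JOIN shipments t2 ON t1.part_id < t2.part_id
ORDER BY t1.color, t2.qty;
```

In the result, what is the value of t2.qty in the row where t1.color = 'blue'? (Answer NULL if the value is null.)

NULL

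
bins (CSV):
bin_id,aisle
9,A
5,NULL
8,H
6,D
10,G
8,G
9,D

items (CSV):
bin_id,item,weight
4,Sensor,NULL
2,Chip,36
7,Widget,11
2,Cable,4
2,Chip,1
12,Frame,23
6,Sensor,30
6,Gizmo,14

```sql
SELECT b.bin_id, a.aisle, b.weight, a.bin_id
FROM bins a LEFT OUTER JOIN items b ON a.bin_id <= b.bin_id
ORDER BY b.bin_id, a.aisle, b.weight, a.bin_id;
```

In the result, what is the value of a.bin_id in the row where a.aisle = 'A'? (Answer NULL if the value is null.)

9

LEFT JOIN keeps every row from `bins`; unmatched rows get NULL for `items`'s columns.
Matching on a.bin_id <= b.bin_id.
- a row (bin_id=9): matches 1 b row(s) → 1 output row(s).
- a row (bin_id=5): matches 4 b row(s) → 4 output row(s).
- a row (bin_id=8): matches 1 b row(s) → 1 output row(s).
- a row (bin_id=6): matches 4 b row(s) → 4 output row(s).
- a row (bin_id=10): matches 1 b row(s) → 1 output row(s).
- a row (bin_id=8): matches 1 b row(s) → 1 output row(s).
- a row (bin_id=9): matches 1 b row(s) → 1 output row(s).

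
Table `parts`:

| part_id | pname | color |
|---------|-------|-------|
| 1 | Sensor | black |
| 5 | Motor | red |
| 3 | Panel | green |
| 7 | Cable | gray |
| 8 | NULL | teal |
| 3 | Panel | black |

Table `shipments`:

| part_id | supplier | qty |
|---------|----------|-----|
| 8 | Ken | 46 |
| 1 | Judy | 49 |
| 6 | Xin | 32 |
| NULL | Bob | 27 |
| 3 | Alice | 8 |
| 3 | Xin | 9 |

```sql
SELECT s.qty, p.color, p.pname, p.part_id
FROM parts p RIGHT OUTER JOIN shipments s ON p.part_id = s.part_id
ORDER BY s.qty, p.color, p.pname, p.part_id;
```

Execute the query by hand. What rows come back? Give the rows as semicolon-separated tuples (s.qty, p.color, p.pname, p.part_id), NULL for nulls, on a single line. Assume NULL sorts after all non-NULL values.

(8, black, Panel, 3); (8, green, Panel, 3); (9, black, Panel, 3); (9, green, Panel, 3); (27, NULL, NULL, NULL); (32, NULL, NULL, NULL); (46, teal, NULL, 8); (49, black, Sensor, 1)

RIGHT JOIN keeps every row from `shipments`; unmatched rows get NULL for `parts`'s columns.
Matching on p.part_id = s.part_id. A NULL in a compared column never satisfies the condition.
- p (part_id=1) pairs with 1 row(s) of s.
- p (part_id=5) has no partner in s.
- p (part_id=3) pairs with 2 row(s) of s.
- p (part_id=7) has no partner in s.
- p (part_id=8) pairs with 1 row(s) of s.
- p (part_id=3) pairs with 2 row(s) of s.
- 2 s row(s) had no p match → kept, p columns NULL.
After projecting and ordering:
s.qty | p.color | p.pname | p.part_id
8 | black | Panel | 3
8 | green | Panel | 3
9 | black | Panel | 3
9 | green | Panel | 3
27 | NULL | NULL | NULL
32 | NULL | NULL | NULL
46 | teal | NULL | 8
49 | black | Sensor | 1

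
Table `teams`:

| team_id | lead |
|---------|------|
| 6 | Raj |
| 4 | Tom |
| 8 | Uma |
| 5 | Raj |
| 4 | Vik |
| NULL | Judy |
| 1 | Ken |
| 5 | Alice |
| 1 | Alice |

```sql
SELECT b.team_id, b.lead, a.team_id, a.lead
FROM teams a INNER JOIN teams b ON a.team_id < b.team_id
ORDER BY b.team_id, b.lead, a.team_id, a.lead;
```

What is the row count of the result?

25

INNER JOIN keeps only pairs where the ON condition holds.
Matching on a.team_id < b.team_id. A NULL in a compared column never satisfies the condition.
- a (team_id=6) pairs with 1 row(s) of b.
- a (team_id=4) pairs with 4 row(s) of b.
- a (team_id=8) has no partner → excluded.
- a (team_id=5) pairs with 2 row(s) of b.
- a (team_id=4) pairs with 4 row(s) of b.
- a (team_id=NULL) has no partner → excluded.
- a (team_id=1) pairs with 6 row(s) of b.
- a (team_id=5) pairs with 2 row(s) of b.
- a (team_id=1) pairs with 6 row(s) of b.
Total: 25 rows.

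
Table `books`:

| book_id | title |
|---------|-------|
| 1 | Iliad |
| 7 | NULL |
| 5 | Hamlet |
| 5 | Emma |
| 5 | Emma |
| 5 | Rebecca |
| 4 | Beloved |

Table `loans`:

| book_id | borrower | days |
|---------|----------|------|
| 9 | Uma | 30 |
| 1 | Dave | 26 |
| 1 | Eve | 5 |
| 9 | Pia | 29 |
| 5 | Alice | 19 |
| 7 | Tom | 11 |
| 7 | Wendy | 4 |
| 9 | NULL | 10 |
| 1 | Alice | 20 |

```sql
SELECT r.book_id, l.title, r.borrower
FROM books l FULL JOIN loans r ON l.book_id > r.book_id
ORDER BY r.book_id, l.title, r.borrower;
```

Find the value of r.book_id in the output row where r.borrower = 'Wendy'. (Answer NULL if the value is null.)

FULL OUTER JOIN keeps every row from both sides; unmatched rows get NULL for the other side's columns.
Matching on l.book_id > r.book_id.
- l[0] book_id=1 → no match; kept with NULLs on the r side.
- l[1] book_id=7 → 4 match(es) in r → 4 row(s).
- l[2] book_id=5 → 3 match(es) in r → 3 row(s).
- l[3] book_id=5 → 3 match(es) in r → 3 row(s).
- l[4] book_id=5 → 3 match(es) in r → 3 row(s).
- l[5] book_id=5 → 3 match(es) in r → 3 row(s).
- l[6] book_id=4 → 3 match(es) in r → 3 row(s).
- plus 5 unmatched r row(s), each kept with NULL l columns.

7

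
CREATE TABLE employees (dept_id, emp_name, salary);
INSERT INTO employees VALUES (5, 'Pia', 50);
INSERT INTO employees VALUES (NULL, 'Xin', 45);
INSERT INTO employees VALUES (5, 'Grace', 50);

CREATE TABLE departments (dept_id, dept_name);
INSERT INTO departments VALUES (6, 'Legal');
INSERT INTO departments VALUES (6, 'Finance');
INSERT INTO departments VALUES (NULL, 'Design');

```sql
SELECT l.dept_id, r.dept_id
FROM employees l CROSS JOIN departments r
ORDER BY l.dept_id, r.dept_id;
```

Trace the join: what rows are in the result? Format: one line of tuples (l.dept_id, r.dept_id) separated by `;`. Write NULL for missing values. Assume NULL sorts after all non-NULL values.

(5, 6); (5, 6); (5, 6); (5, 6); (5, NULL); (5, NULL); (NULL, 6); (NULL, 6); (NULL, NULL)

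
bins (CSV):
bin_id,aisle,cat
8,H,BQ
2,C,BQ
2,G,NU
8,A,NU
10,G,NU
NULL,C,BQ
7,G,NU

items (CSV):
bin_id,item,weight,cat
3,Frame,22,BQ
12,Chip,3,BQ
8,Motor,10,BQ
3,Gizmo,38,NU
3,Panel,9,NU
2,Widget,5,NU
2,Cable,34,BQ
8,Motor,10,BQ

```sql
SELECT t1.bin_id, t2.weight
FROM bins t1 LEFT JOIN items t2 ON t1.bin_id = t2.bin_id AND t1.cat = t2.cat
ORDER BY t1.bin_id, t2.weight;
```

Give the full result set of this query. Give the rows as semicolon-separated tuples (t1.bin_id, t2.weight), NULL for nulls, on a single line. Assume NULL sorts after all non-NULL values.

(2, 5); (2, 34); (7, NULL); (8, 10); (8, 10); (8, NULL); (10, NULL); (NULL, NULL)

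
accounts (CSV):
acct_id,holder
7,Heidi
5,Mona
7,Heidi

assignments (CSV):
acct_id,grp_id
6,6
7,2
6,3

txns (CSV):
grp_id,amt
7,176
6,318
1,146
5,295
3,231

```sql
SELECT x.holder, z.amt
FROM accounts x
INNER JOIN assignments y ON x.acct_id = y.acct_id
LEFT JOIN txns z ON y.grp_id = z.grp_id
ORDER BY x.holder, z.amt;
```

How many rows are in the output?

2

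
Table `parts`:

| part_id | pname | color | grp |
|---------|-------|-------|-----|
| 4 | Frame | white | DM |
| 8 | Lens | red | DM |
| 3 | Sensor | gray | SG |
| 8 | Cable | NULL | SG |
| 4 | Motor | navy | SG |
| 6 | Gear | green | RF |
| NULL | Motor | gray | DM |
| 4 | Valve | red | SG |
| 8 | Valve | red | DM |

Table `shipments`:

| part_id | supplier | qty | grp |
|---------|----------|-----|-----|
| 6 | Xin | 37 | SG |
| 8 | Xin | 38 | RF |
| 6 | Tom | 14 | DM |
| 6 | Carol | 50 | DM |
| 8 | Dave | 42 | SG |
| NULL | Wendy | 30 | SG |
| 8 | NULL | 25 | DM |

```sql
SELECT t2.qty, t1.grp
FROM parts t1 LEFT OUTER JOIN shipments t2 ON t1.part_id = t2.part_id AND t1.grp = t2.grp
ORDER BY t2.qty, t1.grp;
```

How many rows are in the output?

9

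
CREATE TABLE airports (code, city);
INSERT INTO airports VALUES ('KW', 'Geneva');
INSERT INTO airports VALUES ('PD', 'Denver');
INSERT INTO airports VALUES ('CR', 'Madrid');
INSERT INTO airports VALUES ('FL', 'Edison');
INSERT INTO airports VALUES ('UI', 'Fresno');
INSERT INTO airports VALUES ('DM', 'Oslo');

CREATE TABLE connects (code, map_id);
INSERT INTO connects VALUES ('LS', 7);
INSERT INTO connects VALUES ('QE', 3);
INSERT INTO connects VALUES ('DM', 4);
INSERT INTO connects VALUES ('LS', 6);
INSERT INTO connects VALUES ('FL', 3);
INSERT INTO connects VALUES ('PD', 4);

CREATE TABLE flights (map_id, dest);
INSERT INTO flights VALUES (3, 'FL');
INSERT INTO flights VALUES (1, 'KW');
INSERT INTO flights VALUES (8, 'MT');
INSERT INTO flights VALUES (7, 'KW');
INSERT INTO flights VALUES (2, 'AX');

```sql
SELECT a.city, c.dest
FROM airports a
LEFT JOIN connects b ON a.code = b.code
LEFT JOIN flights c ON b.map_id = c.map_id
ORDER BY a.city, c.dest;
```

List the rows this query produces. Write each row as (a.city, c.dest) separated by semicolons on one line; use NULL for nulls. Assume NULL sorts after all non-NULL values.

Evaluate left to right. First `airports a LEFT JOIN connects b` on code: 6 row(s).
Then LEFT JOIN `flights c` on map_id: each of those 6 rows is kept; rows whose b.map_id has no match in c get NULL for c's columns.

(Denver, NULL); (Edison, FL); (Fresno, NULL); (Geneva, NULL); (Madrid, NULL); (Oslo, NULL)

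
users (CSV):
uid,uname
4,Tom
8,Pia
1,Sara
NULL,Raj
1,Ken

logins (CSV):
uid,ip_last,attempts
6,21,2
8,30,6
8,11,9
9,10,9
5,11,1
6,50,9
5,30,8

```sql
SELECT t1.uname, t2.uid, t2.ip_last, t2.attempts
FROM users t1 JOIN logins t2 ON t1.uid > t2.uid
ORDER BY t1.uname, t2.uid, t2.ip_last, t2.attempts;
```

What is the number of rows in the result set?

4

INNER JOIN keeps only pairs where the ON condition holds.
Matching on t1.uid > t2.uid. A NULL in a compared column never satisfies the condition.
- t1 (uid=4) has no partner → excluded.
- t1 (uid=8) pairs with 4 row(s) of t2.
- t1 (uid=1) has no partner → excluded.
- t1 (uid=NULL) has no partner → excluded.
- t1 (uid=1) has no partner → excluded.
Total: 4 rows.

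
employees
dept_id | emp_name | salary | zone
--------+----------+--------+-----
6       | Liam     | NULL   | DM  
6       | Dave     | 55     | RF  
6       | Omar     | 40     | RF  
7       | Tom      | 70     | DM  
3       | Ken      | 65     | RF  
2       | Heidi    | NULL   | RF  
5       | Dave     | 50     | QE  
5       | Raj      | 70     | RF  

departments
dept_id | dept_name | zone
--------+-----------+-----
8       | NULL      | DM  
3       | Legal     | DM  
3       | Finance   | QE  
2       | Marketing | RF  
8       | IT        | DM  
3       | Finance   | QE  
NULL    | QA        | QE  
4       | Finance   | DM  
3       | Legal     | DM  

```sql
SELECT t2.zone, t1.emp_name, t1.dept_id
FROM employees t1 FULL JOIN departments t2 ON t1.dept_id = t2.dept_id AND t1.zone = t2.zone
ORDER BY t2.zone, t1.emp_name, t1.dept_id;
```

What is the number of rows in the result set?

FULL OUTER JOIN keeps every row from both sides; unmatched rows get NULL for the other side's columns.
Matching on t1.dept_id = t2.dept_id AND t1.zone = t2.zone. A NULL in a compared column never satisfies the condition.
- t1 (dept_id=6, zone=DM) has no partner → padded with NULL.
- t1 (dept_id=6, zone=RF) has no partner → padded with NULL.
- t1 (dept_id=6, zone=RF) has no partner → padded with NULL.
- t1 (dept_id=7, zone=DM) has no partner → padded with NULL.
- t1 (dept_id=3, zone=RF) has no partner → padded with NULL.
- t1 (dept_id=2, zone=RF) pairs with 1 row(s) of t2.
- t1 (dept_id=5, zone=QE) has no partner → padded with NULL.
- t1 (dept_id=5, zone=RF) has no partner → padded with NULL.
- plus 8 unmatched t2 row(s), each kept with NULL t1 columns.
Total: 1 matched + 15 padded = 16 rows.

16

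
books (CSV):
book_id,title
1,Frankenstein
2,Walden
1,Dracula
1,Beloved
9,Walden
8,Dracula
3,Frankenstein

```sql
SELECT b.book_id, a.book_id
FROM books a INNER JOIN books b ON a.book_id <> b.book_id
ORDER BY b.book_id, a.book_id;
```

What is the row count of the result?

36

INNER JOIN keeps only pairs where the ON condition holds.
Matching on a.book_id <> b.book_id.
- a[0] book_id=1 → 4 match(es) in b → 4 row(s).
- a[1] book_id=2 → 6 match(es) in b → 6 row(s).
- a[2] book_id=1 → 4 match(es) in b → 4 row(s).
- a[3] book_id=1 → 4 match(es) in b → 4 row(s).
- a[4] book_id=9 → 6 match(es) in b → 6 row(s).
- a[5] book_id=8 → 6 match(es) in b → 6 row(s).
- a[6] book_id=3 → 6 match(es) in b → 6 row(s).
Total: 36 rows.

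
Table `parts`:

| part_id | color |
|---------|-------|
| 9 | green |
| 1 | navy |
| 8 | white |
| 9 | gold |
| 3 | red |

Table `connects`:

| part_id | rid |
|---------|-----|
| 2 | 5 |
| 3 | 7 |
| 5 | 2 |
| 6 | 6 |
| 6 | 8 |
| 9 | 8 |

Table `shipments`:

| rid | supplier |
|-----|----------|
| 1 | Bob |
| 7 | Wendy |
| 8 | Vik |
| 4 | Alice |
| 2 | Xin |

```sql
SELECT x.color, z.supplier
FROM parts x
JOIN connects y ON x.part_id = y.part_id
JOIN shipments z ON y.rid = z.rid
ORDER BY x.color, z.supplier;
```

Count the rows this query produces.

3

Step 1 — x INNER JOIN y on part_id → 3 row(s).
Then INNER JOIN `shipments z` on rid: keep only rows whose y.rid appears in z.
Result: 3 row(s).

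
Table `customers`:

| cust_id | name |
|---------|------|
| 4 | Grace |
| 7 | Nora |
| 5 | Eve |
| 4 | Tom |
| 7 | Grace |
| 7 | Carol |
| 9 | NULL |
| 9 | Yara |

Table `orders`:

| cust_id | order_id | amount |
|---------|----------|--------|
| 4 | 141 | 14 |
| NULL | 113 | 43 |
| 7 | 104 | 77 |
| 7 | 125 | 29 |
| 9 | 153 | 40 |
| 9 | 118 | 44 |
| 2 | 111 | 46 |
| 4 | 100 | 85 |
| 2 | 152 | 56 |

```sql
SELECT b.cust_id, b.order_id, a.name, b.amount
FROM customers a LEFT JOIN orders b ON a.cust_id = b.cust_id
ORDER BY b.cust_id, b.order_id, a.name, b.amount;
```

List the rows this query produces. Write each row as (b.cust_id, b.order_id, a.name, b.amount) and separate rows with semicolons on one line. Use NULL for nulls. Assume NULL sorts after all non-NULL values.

LEFT JOIN keeps every row from `customers`; unmatched rows get NULL for `orders`'s columns.
Matching on a.cust_id = b.cust_id. A NULL in a compared column never satisfies the condition.
Matched pairs: 14; unmatched a rows kept: 1.

(4, 100, Grace, 85); (4, 100, Tom, 85); (4, 141, Grace, 14); (4, 141, Tom, 14); (7, 104, Carol, 77); (7, 104, Grace, 77); (7, 104, Nora, 77); (7, 125, Carol, 29); (7, 125, Grace, 29); (7, 125, Nora, 29); (9, 118, Yara, 44); (9, 118, NULL, 44); (9, 153, Yara, 40); (9, 153, NULL, 40); (NULL, NULL, Eve, NULL)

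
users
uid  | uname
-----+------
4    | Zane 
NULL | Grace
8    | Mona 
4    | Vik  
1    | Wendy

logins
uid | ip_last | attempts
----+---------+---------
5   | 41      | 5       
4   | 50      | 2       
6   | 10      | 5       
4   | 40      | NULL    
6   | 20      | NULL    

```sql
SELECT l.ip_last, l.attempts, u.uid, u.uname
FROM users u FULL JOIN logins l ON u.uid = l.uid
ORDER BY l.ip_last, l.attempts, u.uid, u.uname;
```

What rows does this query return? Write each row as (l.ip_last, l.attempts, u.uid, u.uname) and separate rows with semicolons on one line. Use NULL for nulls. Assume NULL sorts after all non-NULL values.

(10, 5, NULL, NULL); (20, NULL, NULL, NULL); (40, NULL, 4, Vik); (40, NULL, 4, Zane); (41, 5, NULL, NULL); (50, 2, 4, Vik); (50, 2, 4, Zane); (NULL, NULL, 1, Wendy); (NULL, NULL, 8, Mona); (NULL, NULL, NULL, Grace)

FULL OUTER JOIN keeps every row from both sides; unmatched rows get NULL for the other side's columns.
Matching on u.uid = l.uid. A NULL in a compared column never satisfies the condition.
Matched pairs: 4; unmatched u rows kept: 3; unmatched l rows kept: 3.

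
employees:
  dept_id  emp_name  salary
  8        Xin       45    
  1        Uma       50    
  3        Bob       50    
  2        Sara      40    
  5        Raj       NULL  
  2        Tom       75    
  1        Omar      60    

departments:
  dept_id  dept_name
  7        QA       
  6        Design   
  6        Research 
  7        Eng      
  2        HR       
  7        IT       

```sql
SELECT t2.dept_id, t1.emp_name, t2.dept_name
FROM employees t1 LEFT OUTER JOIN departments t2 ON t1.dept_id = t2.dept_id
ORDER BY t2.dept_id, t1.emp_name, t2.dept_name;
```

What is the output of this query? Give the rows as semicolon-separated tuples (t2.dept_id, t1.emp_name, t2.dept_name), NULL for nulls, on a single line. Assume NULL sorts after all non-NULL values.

(2, Sara, HR); (2, Tom, HR); (NULL, Bob, NULL); (NULL, Omar, NULL); (NULL, Raj, NULL); (NULL, Uma, NULL); (NULL, Xin, NULL)

LEFT JOIN keeps every row from `employees`; unmatched rows get NULL for `departments`'s columns.
Matching on t1.dept_id = t2.dept_id.
- t1 row (dept_id=8): no match → kept, t2 columns NULL.
- t1 row (dept_id=1): no match → kept, t2 columns NULL.
- t1 row (dept_id=3): no match → kept, t2 columns NULL.
- t1 row (dept_id=2): matches 1 t2 row(s) → 1 output row(s).
- t1 row (dept_id=5): no match → kept, t2 columns NULL.
- t1 row (dept_id=2): matches 1 t2 row(s) → 1 output row(s).
- t1 row (dept_id=1): no match → kept, t2 columns NULL.
After projecting and ordering:
t2.dept_id | t1.emp_name | t2.dept_name
2 | Sara | HR
2 | Tom | HR
NULL | Bob | NULL
NULL | Omar | NULL
NULL | Raj | NULL
NULL | Uma | NULL
NULL | Xin | NULL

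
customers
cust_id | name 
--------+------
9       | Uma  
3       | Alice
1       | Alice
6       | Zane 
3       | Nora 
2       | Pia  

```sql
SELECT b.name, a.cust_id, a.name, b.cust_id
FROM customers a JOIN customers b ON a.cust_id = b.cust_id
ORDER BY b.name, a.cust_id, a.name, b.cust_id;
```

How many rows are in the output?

8

INNER JOIN keeps only pairs where the ON condition holds.
Matching on a.cust_id = b.cust_id.
Matched pairs: 8.
Total: 8 rows.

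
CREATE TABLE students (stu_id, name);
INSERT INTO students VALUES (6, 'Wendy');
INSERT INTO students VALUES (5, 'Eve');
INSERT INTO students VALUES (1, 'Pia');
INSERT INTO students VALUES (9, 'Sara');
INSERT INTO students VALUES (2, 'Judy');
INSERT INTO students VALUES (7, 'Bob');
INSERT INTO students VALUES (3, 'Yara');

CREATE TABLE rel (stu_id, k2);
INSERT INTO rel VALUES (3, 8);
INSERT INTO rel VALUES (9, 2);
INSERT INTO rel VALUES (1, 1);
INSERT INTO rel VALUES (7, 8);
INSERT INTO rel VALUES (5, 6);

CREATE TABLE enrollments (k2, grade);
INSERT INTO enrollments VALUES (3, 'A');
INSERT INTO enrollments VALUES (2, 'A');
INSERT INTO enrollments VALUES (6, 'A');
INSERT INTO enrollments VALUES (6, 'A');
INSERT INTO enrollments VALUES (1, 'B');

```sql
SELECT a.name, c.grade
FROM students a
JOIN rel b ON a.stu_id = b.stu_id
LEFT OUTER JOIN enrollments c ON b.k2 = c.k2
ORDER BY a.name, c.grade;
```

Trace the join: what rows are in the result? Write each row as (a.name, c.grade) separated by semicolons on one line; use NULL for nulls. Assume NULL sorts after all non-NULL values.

(Bob, NULL); (Eve, A); (Eve, A); (Pia, B); (Sara, A); (Yara, NULL)

Evaluate left to right. First `students a INNER JOIN rel b` on stu_id: 5 row(s).
Then LEFT JOIN `enrollments c` on k2: each of those 5 rows is kept; rows whose b.k2 has no match in c get NULL for c's columns.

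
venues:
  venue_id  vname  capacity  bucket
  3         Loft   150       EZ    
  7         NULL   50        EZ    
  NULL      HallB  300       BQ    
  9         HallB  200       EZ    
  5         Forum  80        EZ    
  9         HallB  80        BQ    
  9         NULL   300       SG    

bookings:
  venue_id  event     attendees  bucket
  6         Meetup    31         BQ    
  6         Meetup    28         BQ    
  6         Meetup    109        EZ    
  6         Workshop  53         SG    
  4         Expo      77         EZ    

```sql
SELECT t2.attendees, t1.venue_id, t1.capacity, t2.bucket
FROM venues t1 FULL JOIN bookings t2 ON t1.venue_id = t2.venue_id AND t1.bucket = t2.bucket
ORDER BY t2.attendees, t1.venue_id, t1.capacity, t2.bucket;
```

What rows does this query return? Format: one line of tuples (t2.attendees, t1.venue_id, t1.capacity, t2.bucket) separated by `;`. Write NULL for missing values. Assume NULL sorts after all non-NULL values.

FULL OUTER JOIN keeps every row from both sides; unmatched rows get NULL for the other side's columns.
Matching on t1.venue_id = t2.venue_id AND t1.bucket = t2.bucket. A NULL in a compared column never satisfies the condition.
- t1 row (venue_id=3, bucket=EZ): no match → kept, t2 columns NULL.
- t1 row (venue_id=7, bucket=EZ): no match → kept, t2 columns NULL.
- t1 row (venue_id=NULL, bucket=BQ): no match → kept, t2 columns NULL.
- t1 row (venue_id=9, bucket=EZ): no match → kept, t2 columns NULL.
- t1 row (venue_id=5, bucket=EZ): no match → kept, t2 columns NULL.
- t1 row (venue_id=9, bucket=BQ): no match → kept, t2 columns NULL.
- t1 row (venue_id=9, bucket=SG): no match → kept, t2 columns NULL.
- 5 t2 row(s) had no t1 match → kept, t1 columns NULL.

(28, NULL, NULL, BQ); (31, NULL, NULL, BQ); (53, NULL, NULL, SG); (77, NULL, NULL, EZ); (109, NULL, NULL, EZ); (NULL, 3, 150, NULL); (NULL, 5, 80, NULL); (NULL, 7, 50, NULL); (NULL, 9, 80, NULL); (NULL, 9, 200, NULL); (NULL, 9, 300, NULL); (NULL, NULL, 300, NULL)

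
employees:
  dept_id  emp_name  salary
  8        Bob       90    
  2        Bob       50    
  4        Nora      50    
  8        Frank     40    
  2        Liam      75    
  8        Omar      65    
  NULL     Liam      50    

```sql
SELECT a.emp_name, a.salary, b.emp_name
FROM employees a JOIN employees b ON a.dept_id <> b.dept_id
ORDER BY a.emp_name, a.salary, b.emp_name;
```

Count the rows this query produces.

INNER JOIN keeps only pairs where the ON condition holds.
Matching on a.dept_id <> b.dept_id. A NULL in a compared column never satisfies the condition.
Matched pairs: 22.
Total: 22 rows.

22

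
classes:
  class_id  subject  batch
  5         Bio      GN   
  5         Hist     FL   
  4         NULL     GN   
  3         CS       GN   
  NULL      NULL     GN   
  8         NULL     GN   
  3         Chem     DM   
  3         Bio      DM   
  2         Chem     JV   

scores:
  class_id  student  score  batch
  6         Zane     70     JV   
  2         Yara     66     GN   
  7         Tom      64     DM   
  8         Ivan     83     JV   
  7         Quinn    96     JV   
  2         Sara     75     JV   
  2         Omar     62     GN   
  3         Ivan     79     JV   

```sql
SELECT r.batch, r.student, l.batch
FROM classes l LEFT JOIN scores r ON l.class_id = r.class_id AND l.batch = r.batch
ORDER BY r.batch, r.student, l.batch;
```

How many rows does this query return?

LEFT JOIN keeps every row from `classes`; unmatched rows get NULL for `scores`'s columns.
Matching on l.class_id = r.class_id AND l.batch = r.batch. A NULL in a compared column never satisfies the condition.
Matched pairs: 1; unmatched l rows kept: 8.
Total: 1 matched + 8 padded = 9 rows.

9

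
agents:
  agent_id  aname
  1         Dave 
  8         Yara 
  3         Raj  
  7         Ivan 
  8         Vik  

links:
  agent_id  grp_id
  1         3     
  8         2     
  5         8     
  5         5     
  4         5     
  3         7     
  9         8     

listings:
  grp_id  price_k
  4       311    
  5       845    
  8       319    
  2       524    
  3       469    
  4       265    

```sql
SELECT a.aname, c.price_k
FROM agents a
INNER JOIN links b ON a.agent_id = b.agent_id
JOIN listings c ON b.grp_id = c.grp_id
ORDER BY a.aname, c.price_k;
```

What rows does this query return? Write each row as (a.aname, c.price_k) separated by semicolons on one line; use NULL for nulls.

Evaluate left to right. First `agents a INNER JOIN links b` on agent_id: 4 row(s).
Then INNER JOIN `listings c` on grp_id: keep only rows whose b.grp_id appears in c.

(Dave, 469); (Vik, 524); (Yara, 524)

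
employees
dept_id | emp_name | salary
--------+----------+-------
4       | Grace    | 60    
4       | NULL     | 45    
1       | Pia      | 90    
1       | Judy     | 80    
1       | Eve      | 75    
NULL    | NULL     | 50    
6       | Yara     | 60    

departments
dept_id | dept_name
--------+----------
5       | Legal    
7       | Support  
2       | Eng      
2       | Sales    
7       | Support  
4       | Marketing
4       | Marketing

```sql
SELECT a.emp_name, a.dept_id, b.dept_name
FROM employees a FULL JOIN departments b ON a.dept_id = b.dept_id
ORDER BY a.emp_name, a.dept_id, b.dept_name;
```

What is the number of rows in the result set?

FULL OUTER JOIN keeps every row from both sides; unmatched rows get NULL for the other side's columns.
Matching on a.dept_id = b.dept_id. A NULL in a compared column never satisfies the condition.
- a[0] dept_id=4 → 2 match(es) in b → 2 row(s).
- a[1] dept_id=4 → 2 match(es) in b → 2 row(s).
- a[2] dept_id=1 → no match; kept with NULLs on the b side.
- a[3] dept_id=1 → no match; kept with NULLs on the b side.
- a[4] dept_id=1 → no match; kept with NULLs on the b side.
- a[5] dept_id=NULL → no match; kept with NULLs on the b side.
- a[6] dept_id=6 → no match; kept with NULLs on the b side.
- plus 5 unmatched b row(s), each kept with NULL a columns.
Total: 4 matched + 10 padded = 14 rows.

14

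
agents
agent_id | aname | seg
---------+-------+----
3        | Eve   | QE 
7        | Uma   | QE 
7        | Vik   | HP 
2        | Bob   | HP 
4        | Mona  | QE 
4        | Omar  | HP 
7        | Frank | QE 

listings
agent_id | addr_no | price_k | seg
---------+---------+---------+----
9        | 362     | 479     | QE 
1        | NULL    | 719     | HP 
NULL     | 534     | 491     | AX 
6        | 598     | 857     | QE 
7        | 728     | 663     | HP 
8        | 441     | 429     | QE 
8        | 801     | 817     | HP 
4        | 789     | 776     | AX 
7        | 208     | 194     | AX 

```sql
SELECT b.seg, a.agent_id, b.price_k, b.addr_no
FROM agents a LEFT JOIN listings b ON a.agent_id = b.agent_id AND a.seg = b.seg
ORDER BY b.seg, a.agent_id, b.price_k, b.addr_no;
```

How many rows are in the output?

7

LEFT JOIN keeps every row from `agents`; unmatched rows get NULL for `listings`'s columns.
Matching on a.agent_id = b.agent_id AND a.seg = b.seg. A NULL in a compared column never satisfies the condition.
Matched pairs: 1; unmatched a rows kept: 6.
Total: 1 matched + 6 padded = 7 rows.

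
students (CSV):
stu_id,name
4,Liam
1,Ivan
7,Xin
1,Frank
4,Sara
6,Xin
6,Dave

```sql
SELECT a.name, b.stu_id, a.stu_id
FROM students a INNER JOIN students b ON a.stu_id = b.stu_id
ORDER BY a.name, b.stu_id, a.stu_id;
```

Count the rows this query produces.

INNER JOIN keeps only pairs where the ON condition holds.
Matching on a.stu_id = b.stu_id.
- stu_id=4: 2 matching b row(s), so 2 row(s) emitted.
- stu_id=1: 2 matching b row(s), so 2 row(s) emitted.
- stu_id=7: 1 matching b row(s), so 1 row(s) emitted.
- stu_id=1: 2 matching b row(s), so 2 row(s) emitted.
- stu_id=4: 2 matching b row(s), so 2 row(s) emitted.
- stu_id=6: 2 matching b row(s), so 2 row(s) emitted.
- stu_id=6: 2 matching b row(s), so 2 row(s) emitted.
Total: 13 rows.

13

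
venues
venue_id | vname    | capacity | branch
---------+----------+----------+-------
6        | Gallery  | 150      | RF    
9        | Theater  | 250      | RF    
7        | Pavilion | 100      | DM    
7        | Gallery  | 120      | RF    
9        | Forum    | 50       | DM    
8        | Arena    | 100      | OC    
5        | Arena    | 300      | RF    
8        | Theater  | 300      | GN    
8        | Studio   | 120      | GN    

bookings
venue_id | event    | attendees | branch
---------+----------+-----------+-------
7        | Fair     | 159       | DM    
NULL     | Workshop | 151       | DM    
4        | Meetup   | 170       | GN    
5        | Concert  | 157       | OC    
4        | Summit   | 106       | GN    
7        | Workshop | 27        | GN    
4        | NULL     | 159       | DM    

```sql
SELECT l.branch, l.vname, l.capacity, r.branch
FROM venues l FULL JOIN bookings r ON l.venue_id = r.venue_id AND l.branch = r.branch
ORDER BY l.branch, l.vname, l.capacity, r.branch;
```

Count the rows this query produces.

FULL OUTER JOIN keeps every row from both sides; unmatched rows get NULL for the other side's columns.
Matching on l.venue_id = r.venue_id AND l.branch = r.branch. A NULL in a compared column never satisfies the condition.
- l[0] venue_id=6, branch=RF → no match; kept with NULLs on the r side.
- l[1] venue_id=9, branch=RF → no match; kept with NULLs on the r side.
- l[2] venue_id=7, branch=DM → 1 match(es) in r → 1 row(s).
- l[3] venue_id=7, branch=RF → no match; kept with NULLs on the r side.
- l[4] venue_id=9, branch=DM → no match; kept with NULLs on the r side.
- l[5] venue_id=8, branch=OC → no match; kept with NULLs on the r side.
- l[6] venue_id=5, branch=RF → no match; kept with NULLs on the r side.
- l[7] venue_id=8, branch=GN → no match; kept with NULLs on the r side.
- l[8] venue_id=8, branch=GN → no match; kept with NULLs on the r side.
- plus 6 unmatched r row(s), each kept with NULL l columns.
Total: 1 matched + 14 padded = 15 rows.

15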